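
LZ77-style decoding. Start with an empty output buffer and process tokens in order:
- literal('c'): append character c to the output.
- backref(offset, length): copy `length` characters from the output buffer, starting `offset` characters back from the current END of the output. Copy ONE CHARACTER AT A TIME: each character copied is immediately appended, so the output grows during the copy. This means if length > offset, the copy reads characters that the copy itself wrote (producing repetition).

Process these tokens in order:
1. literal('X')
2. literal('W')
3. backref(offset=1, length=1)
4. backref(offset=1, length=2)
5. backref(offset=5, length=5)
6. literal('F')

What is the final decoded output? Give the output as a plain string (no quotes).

Token 1: literal('X'). Output: "X"
Token 2: literal('W'). Output: "XW"
Token 3: backref(off=1, len=1). Copied 'W' from pos 1. Output: "XWW"
Token 4: backref(off=1, len=2) (overlapping!). Copied 'WW' from pos 2. Output: "XWWWW"
Token 5: backref(off=5, len=5). Copied 'XWWWW' from pos 0. Output: "XWWWWXWWWW"
Token 6: literal('F'). Output: "XWWWWXWWWWF"

Answer: XWWWWXWWWWF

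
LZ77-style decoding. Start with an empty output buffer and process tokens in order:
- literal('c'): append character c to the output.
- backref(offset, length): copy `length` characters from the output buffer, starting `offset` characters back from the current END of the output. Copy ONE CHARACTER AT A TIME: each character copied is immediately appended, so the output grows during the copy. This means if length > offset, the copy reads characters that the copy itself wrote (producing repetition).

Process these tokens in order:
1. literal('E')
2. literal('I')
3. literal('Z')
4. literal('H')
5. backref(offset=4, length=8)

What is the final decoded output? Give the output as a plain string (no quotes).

Answer: EIZHEIZHEIZH

Derivation:
Token 1: literal('E'). Output: "E"
Token 2: literal('I'). Output: "EI"
Token 3: literal('Z'). Output: "EIZ"
Token 4: literal('H'). Output: "EIZH"
Token 5: backref(off=4, len=8) (overlapping!). Copied 'EIZHEIZH' from pos 0. Output: "EIZHEIZHEIZH"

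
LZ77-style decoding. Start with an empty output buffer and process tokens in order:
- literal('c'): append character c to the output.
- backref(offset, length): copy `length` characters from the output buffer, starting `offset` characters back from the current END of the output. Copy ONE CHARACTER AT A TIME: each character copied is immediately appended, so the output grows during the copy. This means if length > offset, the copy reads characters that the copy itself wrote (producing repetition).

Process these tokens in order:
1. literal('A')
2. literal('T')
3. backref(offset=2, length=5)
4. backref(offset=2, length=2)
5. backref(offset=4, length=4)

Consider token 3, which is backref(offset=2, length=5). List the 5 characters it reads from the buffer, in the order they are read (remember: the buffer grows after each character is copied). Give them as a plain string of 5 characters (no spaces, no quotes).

Token 1: literal('A'). Output: "A"
Token 2: literal('T'). Output: "AT"
Token 3: backref(off=2, len=5). Buffer before: "AT" (len 2)
  byte 1: read out[0]='A', append. Buffer now: "ATA"
  byte 2: read out[1]='T', append. Buffer now: "ATAT"
  byte 3: read out[2]='A', append. Buffer now: "ATATA"
  byte 4: read out[3]='T', append. Buffer now: "ATATAT"
  byte 5: read out[4]='A', append. Buffer now: "ATATATA"

Answer: ATATA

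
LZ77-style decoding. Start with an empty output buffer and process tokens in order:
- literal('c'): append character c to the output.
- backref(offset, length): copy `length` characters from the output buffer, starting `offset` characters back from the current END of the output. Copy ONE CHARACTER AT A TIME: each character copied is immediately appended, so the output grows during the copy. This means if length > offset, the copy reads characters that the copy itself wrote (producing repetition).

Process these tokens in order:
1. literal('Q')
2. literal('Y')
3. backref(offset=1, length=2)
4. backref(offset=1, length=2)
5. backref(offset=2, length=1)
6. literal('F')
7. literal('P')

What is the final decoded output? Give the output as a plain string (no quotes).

Token 1: literal('Q'). Output: "Q"
Token 2: literal('Y'). Output: "QY"
Token 3: backref(off=1, len=2) (overlapping!). Copied 'YY' from pos 1. Output: "QYYY"
Token 4: backref(off=1, len=2) (overlapping!). Copied 'YY' from pos 3. Output: "QYYYYY"
Token 5: backref(off=2, len=1). Copied 'Y' from pos 4. Output: "QYYYYYY"
Token 6: literal('F'). Output: "QYYYYYYF"
Token 7: literal('P'). Output: "QYYYYYYFP"

Answer: QYYYYYYFP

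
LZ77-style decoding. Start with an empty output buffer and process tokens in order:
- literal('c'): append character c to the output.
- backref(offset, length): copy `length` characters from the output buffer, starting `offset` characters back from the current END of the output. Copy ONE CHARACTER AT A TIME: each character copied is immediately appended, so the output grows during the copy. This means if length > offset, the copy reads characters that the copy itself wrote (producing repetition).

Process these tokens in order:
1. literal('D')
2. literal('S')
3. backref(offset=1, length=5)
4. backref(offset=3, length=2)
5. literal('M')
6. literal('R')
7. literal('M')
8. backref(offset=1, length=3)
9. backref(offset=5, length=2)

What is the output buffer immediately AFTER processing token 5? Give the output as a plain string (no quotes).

Token 1: literal('D'). Output: "D"
Token 2: literal('S'). Output: "DS"
Token 3: backref(off=1, len=5) (overlapping!). Copied 'SSSSS' from pos 1. Output: "DSSSSSS"
Token 4: backref(off=3, len=2). Copied 'SS' from pos 4. Output: "DSSSSSSSS"
Token 5: literal('M'). Output: "DSSSSSSSSM"

Answer: DSSSSSSSSM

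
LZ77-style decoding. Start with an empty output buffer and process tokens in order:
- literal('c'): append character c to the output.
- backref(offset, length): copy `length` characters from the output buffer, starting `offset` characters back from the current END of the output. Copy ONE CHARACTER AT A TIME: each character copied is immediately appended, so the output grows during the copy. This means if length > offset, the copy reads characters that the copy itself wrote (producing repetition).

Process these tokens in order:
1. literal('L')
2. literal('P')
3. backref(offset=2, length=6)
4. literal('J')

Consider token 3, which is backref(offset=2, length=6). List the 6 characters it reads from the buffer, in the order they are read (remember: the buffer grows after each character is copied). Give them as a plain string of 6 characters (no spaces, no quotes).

Answer: LPLPLP

Derivation:
Token 1: literal('L'). Output: "L"
Token 2: literal('P'). Output: "LP"
Token 3: backref(off=2, len=6). Buffer before: "LP" (len 2)
  byte 1: read out[0]='L', append. Buffer now: "LPL"
  byte 2: read out[1]='P', append. Buffer now: "LPLP"
  byte 3: read out[2]='L', append. Buffer now: "LPLPL"
  byte 4: read out[3]='P', append. Buffer now: "LPLPLP"
  byte 5: read out[4]='L', append. Buffer now: "LPLPLPL"
  byte 6: read out[5]='P', append. Buffer now: "LPLPLPLP"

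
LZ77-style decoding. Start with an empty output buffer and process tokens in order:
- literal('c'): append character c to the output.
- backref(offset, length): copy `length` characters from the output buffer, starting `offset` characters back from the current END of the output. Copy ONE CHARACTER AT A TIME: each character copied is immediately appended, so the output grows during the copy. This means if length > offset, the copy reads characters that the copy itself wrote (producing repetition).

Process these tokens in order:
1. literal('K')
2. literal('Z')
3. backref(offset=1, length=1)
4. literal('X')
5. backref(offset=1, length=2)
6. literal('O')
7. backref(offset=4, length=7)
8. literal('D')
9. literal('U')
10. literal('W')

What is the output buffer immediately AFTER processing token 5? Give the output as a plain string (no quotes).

Token 1: literal('K'). Output: "K"
Token 2: literal('Z'). Output: "KZ"
Token 3: backref(off=1, len=1). Copied 'Z' from pos 1. Output: "KZZ"
Token 4: literal('X'). Output: "KZZX"
Token 5: backref(off=1, len=2) (overlapping!). Copied 'XX' from pos 3. Output: "KZZXXX"

Answer: KZZXXX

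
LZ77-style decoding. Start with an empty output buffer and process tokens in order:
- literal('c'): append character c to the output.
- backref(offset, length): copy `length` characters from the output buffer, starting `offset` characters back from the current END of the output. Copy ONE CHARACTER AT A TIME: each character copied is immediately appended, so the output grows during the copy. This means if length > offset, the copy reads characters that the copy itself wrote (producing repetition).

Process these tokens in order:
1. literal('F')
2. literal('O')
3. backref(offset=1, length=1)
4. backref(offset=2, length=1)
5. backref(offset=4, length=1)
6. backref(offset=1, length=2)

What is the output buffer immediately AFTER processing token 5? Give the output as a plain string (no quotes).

Token 1: literal('F'). Output: "F"
Token 2: literal('O'). Output: "FO"
Token 3: backref(off=1, len=1). Copied 'O' from pos 1. Output: "FOO"
Token 4: backref(off=2, len=1). Copied 'O' from pos 1. Output: "FOOO"
Token 5: backref(off=4, len=1). Copied 'F' from pos 0. Output: "FOOOF"

Answer: FOOOF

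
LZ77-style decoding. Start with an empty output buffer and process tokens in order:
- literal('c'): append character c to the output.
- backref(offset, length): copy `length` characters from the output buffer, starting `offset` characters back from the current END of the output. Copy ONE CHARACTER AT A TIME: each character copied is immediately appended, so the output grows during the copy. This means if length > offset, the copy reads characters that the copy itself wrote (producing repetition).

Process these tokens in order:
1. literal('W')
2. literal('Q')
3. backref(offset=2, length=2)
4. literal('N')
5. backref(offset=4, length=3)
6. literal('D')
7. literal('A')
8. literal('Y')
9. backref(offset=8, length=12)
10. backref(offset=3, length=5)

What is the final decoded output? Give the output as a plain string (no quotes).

Token 1: literal('W'). Output: "W"
Token 2: literal('Q'). Output: "WQ"
Token 3: backref(off=2, len=2). Copied 'WQ' from pos 0. Output: "WQWQ"
Token 4: literal('N'). Output: "WQWQN"
Token 5: backref(off=4, len=3). Copied 'QWQ' from pos 1. Output: "WQWQNQWQ"
Token 6: literal('D'). Output: "WQWQNQWQD"
Token 7: literal('A'). Output: "WQWQNQWQDA"
Token 8: literal('Y'). Output: "WQWQNQWQDAY"
Token 9: backref(off=8, len=12) (overlapping!). Copied 'QNQWQDAYQNQW' from pos 3. Output: "WQWQNQWQDAYQNQWQDAYQNQW"
Token 10: backref(off=3, len=5) (overlapping!). Copied 'NQWNQ' from pos 20. Output: "WQWQNQWQDAYQNQWQDAYQNQWNQWNQ"

Answer: WQWQNQWQDAYQNQWQDAYQNQWNQWNQ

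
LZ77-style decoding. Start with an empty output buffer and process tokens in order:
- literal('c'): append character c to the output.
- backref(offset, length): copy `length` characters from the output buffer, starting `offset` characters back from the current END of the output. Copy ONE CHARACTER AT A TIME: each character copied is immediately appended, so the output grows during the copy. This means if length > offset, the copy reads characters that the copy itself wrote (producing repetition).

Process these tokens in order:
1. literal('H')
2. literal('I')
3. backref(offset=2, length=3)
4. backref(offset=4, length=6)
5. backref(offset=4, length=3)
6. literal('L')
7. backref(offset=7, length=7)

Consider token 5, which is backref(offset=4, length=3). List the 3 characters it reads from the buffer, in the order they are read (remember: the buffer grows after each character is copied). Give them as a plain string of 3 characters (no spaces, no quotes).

Answer: IHI

Derivation:
Token 1: literal('H'). Output: "H"
Token 2: literal('I'). Output: "HI"
Token 3: backref(off=2, len=3) (overlapping!). Copied 'HIH' from pos 0. Output: "HIHIH"
Token 4: backref(off=4, len=6) (overlapping!). Copied 'IHIHIH' from pos 1. Output: "HIHIHIHIHIH"
Token 5: backref(off=4, len=3). Buffer before: "HIHIHIHIHIH" (len 11)
  byte 1: read out[7]='I', append. Buffer now: "HIHIHIHIHIHI"
  byte 2: read out[8]='H', append. Buffer now: "HIHIHIHIHIHIH"
  byte 3: read out[9]='I', append. Buffer now: "HIHIHIHIHIHIHI"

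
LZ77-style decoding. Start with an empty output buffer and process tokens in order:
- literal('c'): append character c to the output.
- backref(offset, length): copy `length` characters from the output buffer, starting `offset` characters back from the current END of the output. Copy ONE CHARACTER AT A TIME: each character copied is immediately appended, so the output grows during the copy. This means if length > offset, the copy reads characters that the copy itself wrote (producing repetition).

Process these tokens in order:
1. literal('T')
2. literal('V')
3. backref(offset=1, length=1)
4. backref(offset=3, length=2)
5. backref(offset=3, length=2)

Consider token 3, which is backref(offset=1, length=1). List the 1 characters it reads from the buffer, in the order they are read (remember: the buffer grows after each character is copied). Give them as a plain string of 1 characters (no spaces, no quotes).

Token 1: literal('T'). Output: "T"
Token 2: literal('V'). Output: "TV"
Token 3: backref(off=1, len=1). Buffer before: "TV" (len 2)
  byte 1: read out[1]='V', append. Buffer now: "TVV"

Answer: V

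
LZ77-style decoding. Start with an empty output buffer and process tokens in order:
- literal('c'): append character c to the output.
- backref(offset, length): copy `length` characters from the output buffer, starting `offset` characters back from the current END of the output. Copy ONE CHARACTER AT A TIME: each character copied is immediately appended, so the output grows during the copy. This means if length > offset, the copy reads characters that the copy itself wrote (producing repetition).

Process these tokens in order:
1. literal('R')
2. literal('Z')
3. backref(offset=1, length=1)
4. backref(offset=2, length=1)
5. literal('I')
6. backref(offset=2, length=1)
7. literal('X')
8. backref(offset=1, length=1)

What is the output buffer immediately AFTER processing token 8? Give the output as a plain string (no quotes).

Token 1: literal('R'). Output: "R"
Token 2: literal('Z'). Output: "RZ"
Token 3: backref(off=1, len=1). Copied 'Z' from pos 1. Output: "RZZ"
Token 4: backref(off=2, len=1). Copied 'Z' from pos 1. Output: "RZZZ"
Token 5: literal('I'). Output: "RZZZI"
Token 6: backref(off=2, len=1). Copied 'Z' from pos 3. Output: "RZZZIZ"
Token 7: literal('X'). Output: "RZZZIZX"
Token 8: backref(off=1, len=1). Copied 'X' from pos 6. Output: "RZZZIZXX"

Answer: RZZZIZXX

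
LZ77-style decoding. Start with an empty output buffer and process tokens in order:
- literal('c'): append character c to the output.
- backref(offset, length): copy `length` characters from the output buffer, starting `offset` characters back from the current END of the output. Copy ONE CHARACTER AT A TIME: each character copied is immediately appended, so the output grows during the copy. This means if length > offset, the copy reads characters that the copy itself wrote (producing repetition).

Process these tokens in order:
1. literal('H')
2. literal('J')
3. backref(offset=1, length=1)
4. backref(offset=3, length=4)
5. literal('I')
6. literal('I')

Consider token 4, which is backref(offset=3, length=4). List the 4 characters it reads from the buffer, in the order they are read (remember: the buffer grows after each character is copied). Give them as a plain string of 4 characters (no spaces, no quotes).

Answer: HJJH

Derivation:
Token 1: literal('H'). Output: "H"
Token 2: literal('J'). Output: "HJ"
Token 3: backref(off=1, len=1). Copied 'J' from pos 1. Output: "HJJ"
Token 4: backref(off=3, len=4). Buffer before: "HJJ" (len 3)
  byte 1: read out[0]='H', append. Buffer now: "HJJH"
  byte 2: read out[1]='J', append. Buffer now: "HJJHJ"
  byte 3: read out[2]='J', append. Buffer now: "HJJHJJ"
  byte 4: read out[3]='H', append. Buffer now: "HJJHJJH"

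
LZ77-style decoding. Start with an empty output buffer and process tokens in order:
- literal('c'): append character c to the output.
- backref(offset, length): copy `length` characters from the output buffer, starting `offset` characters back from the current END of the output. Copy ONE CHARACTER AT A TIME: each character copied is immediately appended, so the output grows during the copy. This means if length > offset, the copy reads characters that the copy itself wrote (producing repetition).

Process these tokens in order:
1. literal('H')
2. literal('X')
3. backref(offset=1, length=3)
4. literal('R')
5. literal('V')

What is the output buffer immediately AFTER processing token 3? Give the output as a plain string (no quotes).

Answer: HXXXX

Derivation:
Token 1: literal('H'). Output: "H"
Token 2: literal('X'). Output: "HX"
Token 3: backref(off=1, len=3) (overlapping!). Copied 'XXX' from pos 1. Output: "HXXXX"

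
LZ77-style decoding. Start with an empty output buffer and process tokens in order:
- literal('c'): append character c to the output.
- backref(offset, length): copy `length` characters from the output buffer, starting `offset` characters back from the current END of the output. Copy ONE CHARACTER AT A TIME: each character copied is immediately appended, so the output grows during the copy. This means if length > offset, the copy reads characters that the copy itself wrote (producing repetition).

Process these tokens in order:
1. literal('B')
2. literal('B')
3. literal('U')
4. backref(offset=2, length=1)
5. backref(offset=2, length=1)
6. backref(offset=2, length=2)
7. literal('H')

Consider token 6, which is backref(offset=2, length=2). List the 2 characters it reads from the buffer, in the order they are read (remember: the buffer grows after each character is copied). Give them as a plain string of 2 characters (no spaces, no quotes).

Answer: BU

Derivation:
Token 1: literal('B'). Output: "B"
Token 2: literal('B'). Output: "BB"
Token 3: literal('U'). Output: "BBU"
Token 4: backref(off=2, len=1). Copied 'B' from pos 1. Output: "BBUB"
Token 5: backref(off=2, len=1). Copied 'U' from pos 2. Output: "BBUBU"
Token 6: backref(off=2, len=2). Buffer before: "BBUBU" (len 5)
  byte 1: read out[3]='B', append. Buffer now: "BBUBUB"
  byte 2: read out[4]='U', append. Buffer now: "BBUBUBU"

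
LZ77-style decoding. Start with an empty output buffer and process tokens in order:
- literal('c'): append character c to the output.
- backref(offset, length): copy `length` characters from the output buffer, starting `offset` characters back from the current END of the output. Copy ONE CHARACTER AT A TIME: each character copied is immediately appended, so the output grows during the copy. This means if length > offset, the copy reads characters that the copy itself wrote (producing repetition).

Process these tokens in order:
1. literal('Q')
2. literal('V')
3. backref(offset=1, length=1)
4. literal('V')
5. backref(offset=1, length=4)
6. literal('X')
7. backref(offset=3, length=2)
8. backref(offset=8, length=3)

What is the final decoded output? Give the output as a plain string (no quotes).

Answer: QVVVVVVVXVVVVV

Derivation:
Token 1: literal('Q'). Output: "Q"
Token 2: literal('V'). Output: "QV"
Token 3: backref(off=1, len=1). Copied 'V' from pos 1. Output: "QVV"
Token 4: literal('V'). Output: "QVVV"
Token 5: backref(off=1, len=4) (overlapping!). Copied 'VVVV' from pos 3. Output: "QVVVVVVV"
Token 6: literal('X'). Output: "QVVVVVVVX"
Token 7: backref(off=3, len=2). Copied 'VV' from pos 6. Output: "QVVVVVVVXVV"
Token 8: backref(off=8, len=3). Copied 'VVV' from pos 3. Output: "QVVVVVVVXVVVVV"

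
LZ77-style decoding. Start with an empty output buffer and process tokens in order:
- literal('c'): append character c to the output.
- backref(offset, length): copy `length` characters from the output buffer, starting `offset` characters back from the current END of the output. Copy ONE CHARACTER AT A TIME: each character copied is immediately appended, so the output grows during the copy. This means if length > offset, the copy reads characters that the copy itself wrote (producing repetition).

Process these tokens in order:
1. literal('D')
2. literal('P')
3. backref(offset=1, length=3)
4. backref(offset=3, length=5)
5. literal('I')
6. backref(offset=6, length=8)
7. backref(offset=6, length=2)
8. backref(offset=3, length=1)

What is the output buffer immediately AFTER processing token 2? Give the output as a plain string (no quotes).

Token 1: literal('D'). Output: "D"
Token 2: literal('P'). Output: "DP"

Answer: DP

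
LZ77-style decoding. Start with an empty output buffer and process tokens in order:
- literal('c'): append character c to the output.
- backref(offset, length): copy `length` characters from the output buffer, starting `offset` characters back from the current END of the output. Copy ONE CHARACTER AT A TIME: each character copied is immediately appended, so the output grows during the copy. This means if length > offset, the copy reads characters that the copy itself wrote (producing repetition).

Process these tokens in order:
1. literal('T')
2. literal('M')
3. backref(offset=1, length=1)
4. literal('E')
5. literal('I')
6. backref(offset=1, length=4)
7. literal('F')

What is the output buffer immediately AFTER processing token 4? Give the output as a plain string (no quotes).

Token 1: literal('T'). Output: "T"
Token 2: literal('M'). Output: "TM"
Token 3: backref(off=1, len=1). Copied 'M' from pos 1. Output: "TMM"
Token 4: literal('E'). Output: "TMME"

Answer: TMME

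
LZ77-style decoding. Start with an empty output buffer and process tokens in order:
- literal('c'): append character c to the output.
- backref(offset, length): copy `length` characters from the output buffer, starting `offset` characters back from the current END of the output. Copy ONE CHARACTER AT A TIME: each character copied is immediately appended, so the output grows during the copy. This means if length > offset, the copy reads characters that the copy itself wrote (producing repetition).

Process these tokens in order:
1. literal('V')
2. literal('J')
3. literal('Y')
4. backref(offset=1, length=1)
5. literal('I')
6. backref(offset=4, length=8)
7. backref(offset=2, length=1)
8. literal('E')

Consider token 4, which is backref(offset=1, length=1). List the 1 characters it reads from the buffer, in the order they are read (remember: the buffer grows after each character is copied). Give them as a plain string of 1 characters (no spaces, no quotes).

Token 1: literal('V'). Output: "V"
Token 2: literal('J'). Output: "VJ"
Token 3: literal('Y'). Output: "VJY"
Token 4: backref(off=1, len=1). Buffer before: "VJY" (len 3)
  byte 1: read out[2]='Y', append. Buffer now: "VJYY"

Answer: Y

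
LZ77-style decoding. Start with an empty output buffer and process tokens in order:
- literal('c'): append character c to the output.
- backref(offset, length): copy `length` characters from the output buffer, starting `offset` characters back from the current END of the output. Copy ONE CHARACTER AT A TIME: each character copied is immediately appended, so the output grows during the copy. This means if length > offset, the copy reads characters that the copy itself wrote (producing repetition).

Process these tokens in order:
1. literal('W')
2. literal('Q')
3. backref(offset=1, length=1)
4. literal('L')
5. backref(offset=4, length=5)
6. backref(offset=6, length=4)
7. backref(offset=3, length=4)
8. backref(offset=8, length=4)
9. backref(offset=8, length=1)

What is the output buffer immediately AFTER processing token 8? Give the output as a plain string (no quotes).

Token 1: literal('W'). Output: "W"
Token 2: literal('Q'). Output: "WQ"
Token 3: backref(off=1, len=1). Copied 'Q' from pos 1. Output: "WQQ"
Token 4: literal('L'). Output: "WQQL"
Token 5: backref(off=4, len=5) (overlapping!). Copied 'WQQLW' from pos 0. Output: "WQQLWQQLW"
Token 6: backref(off=6, len=4). Copied 'LWQQ' from pos 3. Output: "WQQLWQQLWLWQQ"
Token 7: backref(off=3, len=4) (overlapping!). Copied 'WQQW' from pos 10. Output: "WQQLWQQLWLWQQWQQW"
Token 8: backref(off=8, len=4). Copied 'LWQQ' from pos 9. Output: "WQQLWQQLWLWQQWQQWLWQQ"

Answer: WQQLWQQLWLWQQWQQWLWQQ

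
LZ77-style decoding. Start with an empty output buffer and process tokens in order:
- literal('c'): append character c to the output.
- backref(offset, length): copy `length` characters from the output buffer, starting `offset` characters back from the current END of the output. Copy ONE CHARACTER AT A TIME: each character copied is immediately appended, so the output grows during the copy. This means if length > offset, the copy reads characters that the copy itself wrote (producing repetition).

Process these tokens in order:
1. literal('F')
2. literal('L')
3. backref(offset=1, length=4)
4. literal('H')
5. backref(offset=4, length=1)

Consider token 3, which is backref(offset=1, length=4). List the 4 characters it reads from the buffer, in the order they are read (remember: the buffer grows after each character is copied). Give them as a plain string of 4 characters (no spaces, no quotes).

Token 1: literal('F'). Output: "F"
Token 2: literal('L'). Output: "FL"
Token 3: backref(off=1, len=4). Buffer before: "FL" (len 2)
  byte 1: read out[1]='L', append. Buffer now: "FLL"
  byte 2: read out[2]='L', append. Buffer now: "FLLL"
  byte 3: read out[3]='L', append. Buffer now: "FLLLL"
  byte 4: read out[4]='L', append. Buffer now: "FLLLLL"

Answer: LLLL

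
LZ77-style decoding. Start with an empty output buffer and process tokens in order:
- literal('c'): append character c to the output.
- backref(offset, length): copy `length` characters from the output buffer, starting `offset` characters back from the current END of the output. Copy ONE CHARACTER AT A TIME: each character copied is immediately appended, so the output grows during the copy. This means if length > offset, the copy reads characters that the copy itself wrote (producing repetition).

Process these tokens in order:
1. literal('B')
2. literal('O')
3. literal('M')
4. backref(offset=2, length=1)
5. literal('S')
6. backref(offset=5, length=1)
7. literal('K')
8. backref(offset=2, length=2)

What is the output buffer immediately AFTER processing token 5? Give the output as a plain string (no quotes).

Token 1: literal('B'). Output: "B"
Token 2: literal('O'). Output: "BO"
Token 3: literal('M'). Output: "BOM"
Token 4: backref(off=2, len=1). Copied 'O' from pos 1. Output: "BOMO"
Token 5: literal('S'). Output: "BOMOS"

Answer: BOMOS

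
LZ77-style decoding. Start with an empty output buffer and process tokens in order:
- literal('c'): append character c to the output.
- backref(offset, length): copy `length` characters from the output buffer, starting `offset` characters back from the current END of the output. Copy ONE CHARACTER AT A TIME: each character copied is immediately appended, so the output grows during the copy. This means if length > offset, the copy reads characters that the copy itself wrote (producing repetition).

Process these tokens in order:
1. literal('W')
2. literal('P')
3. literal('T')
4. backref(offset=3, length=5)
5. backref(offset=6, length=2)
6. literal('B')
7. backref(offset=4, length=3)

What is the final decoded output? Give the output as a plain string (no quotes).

Answer: WPTWPTWPTWBPTW

Derivation:
Token 1: literal('W'). Output: "W"
Token 2: literal('P'). Output: "WP"
Token 3: literal('T'). Output: "WPT"
Token 4: backref(off=3, len=5) (overlapping!). Copied 'WPTWP' from pos 0. Output: "WPTWPTWP"
Token 5: backref(off=6, len=2). Copied 'TW' from pos 2. Output: "WPTWPTWPTW"
Token 6: literal('B'). Output: "WPTWPTWPTWB"
Token 7: backref(off=4, len=3). Copied 'PTW' from pos 7. Output: "WPTWPTWPTWBPTW"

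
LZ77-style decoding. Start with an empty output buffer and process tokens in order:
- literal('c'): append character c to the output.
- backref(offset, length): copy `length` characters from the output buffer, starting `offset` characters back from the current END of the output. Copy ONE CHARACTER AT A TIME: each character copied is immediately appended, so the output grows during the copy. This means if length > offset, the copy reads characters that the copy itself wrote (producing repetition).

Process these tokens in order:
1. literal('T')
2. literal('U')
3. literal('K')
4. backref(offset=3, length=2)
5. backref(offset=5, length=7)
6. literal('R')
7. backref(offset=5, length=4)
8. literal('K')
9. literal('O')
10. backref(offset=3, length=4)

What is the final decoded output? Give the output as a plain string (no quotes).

Answer: TUKTUTUKTUTURTUTUKOUKOU

Derivation:
Token 1: literal('T'). Output: "T"
Token 2: literal('U'). Output: "TU"
Token 3: literal('K'). Output: "TUK"
Token 4: backref(off=3, len=2). Copied 'TU' from pos 0. Output: "TUKTU"
Token 5: backref(off=5, len=7) (overlapping!). Copied 'TUKTUTU' from pos 0. Output: "TUKTUTUKTUTU"
Token 6: literal('R'). Output: "TUKTUTUKTUTUR"
Token 7: backref(off=5, len=4). Copied 'TUTU' from pos 8. Output: "TUKTUTUKTUTURTUTU"
Token 8: literal('K'). Output: "TUKTUTUKTUTURTUTUK"
Token 9: literal('O'). Output: "TUKTUTUKTUTURTUTUKO"
Token 10: backref(off=3, len=4) (overlapping!). Copied 'UKOU' from pos 16. Output: "TUKTUTUKTUTURTUTUKOUKOU"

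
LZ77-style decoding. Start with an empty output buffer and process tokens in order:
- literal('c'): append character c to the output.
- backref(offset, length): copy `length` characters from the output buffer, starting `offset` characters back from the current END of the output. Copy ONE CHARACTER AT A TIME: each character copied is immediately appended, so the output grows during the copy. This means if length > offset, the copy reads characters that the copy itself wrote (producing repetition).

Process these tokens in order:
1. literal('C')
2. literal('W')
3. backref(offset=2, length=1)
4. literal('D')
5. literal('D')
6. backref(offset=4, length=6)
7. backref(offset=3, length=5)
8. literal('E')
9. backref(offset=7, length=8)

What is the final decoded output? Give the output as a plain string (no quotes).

Answer: CWCDDWCDDWCDWCDWECDWCDWEC

Derivation:
Token 1: literal('C'). Output: "C"
Token 2: literal('W'). Output: "CW"
Token 3: backref(off=2, len=1). Copied 'C' from pos 0. Output: "CWC"
Token 4: literal('D'). Output: "CWCD"
Token 5: literal('D'). Output: "CWCDD"
Token 6: backref(off=4, len=6) (overlapping!). Copied 'WCDDWC' from pos 1. Output: "CWCDDWCDDWC"
Token 7: backref(off=3, len=5) (overlapping!). Copied 'DWCDW' from pos 8. Output: "CWCDDWCDDWCDWCDW"
Token 8: literal('E'). Output: "CWCDDWCDDWCDWCDWE"
Token 9: backref(off=7, len=8) (overlapping!). Copied 'CDWCDWEC' from pos 10. Output: "CWCDDWCDDWCDWCDWECDWCDWEC"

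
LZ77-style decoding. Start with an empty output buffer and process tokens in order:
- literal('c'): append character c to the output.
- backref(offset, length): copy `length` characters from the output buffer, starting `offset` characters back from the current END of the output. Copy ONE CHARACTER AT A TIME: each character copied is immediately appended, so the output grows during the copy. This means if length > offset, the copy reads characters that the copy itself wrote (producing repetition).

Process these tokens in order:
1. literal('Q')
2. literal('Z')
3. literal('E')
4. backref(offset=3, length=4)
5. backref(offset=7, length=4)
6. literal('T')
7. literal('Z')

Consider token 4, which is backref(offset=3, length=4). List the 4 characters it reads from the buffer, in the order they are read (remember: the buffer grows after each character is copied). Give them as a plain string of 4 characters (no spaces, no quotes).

Answer: QZEQ

Derivation:
Token 1: literal('Q'). Output: "Q"
Token 2: literal('Z'). Output: "QZ"
Token 3: literal('E'). Output: "QZE"
Token 4: backref(off=3, len=4). Buffer before: "QZE" (len 3)
  byte 1: read out[0]='Q', append. Buffer now: "QZEQ"
  byte 2: read out[1]='Z', append. Buffer now: "QZEQZ"
  byte 3: read out[2]='E', append. Buffer now: "QZEQZE"
  byte 4: read out[3]='Q', append. Buffer now: "QZEQZEQ"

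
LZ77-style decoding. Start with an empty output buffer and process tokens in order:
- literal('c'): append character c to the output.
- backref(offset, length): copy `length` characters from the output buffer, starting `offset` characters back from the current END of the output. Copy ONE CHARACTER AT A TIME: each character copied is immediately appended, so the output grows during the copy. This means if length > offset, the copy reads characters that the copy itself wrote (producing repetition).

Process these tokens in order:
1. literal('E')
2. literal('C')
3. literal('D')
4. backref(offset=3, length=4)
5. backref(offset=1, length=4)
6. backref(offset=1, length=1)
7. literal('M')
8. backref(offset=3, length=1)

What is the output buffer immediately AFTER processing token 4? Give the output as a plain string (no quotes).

Answer: ECDECDE

Derivation:
Token 1: literal('E'). Output: "E"
Token 2: literal('C'). Output: "EC"
Token 3: literal('D'). Output: "ECD"
Token 4: backref(off=3, len=4) (overlapping!). Copied 'ECDE' from pos 0. Output: "ECDECDE"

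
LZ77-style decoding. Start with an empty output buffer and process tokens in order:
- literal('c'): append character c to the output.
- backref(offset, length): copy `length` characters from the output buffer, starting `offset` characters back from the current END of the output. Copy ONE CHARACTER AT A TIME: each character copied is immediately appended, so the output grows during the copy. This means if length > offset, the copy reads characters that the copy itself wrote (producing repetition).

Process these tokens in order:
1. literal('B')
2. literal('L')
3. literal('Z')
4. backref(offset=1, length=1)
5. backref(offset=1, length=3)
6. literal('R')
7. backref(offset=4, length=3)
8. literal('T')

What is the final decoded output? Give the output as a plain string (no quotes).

Token 1: literal('B'). Output: "B"
Token 2: literal('L'). Output: "BL"
Token 3: literal('Z'). Output: "BLZ"
Token 4: backref(off=1, len=1). Copied 'Z' from pos 2. Output: "BLZZ"
Token 5: backref(off=1, len=3) (overlapping!). Copied 'ZZZ' from pos 3. Output: "BLZZZZZ"
Token 6: literal('R'). Output: "BLZZZZZR"
Token 7: backref(off=4, len=3). Copied 'ZZZ' from pos 4. Output: "BLZZZZZRZZZ"
Token 8: literal('T'). Output: "BLZZZZZRZZZT"

Answer: BLZZZZZRZZZT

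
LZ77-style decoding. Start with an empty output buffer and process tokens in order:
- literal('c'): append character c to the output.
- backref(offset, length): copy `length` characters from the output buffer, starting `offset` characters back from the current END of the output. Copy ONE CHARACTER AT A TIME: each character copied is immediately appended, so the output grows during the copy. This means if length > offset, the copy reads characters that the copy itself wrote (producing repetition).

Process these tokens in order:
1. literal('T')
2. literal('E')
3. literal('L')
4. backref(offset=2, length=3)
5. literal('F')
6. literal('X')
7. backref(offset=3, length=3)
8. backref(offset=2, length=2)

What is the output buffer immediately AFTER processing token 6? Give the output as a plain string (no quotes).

Token 1: literal('T'). Output: "T"
Token 2: literal('E'). Output: "TE"
Token 3: literal('L'). Output: "TEL"
Token 4: backref(off=2, len=3) (overlapping!). Copied 'ELE' from pos 1. Output: "TELELE"
Token 5: literal('F'). Output: "TELELEF"
Token 6: literal('X'). Output: "TELELEFX"

Answer: TELELEFX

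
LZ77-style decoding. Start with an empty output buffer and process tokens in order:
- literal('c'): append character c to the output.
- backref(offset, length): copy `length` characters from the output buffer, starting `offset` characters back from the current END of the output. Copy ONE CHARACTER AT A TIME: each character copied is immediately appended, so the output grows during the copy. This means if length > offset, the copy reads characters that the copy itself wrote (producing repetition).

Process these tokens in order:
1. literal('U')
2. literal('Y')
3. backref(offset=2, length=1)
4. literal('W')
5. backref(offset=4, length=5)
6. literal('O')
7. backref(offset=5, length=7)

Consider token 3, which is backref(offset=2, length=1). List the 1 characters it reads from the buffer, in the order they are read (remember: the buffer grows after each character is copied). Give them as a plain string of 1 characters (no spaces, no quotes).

Token 1: literal('U'). Output: "U"
Token 2: literal('Y'). Output: "UY"
Token 3: backref(off=2, len=1). Buffer before: "UY" (len 2)
  byte 1: read out[0]='U', append. Buffer now: "UYU"

Answer: U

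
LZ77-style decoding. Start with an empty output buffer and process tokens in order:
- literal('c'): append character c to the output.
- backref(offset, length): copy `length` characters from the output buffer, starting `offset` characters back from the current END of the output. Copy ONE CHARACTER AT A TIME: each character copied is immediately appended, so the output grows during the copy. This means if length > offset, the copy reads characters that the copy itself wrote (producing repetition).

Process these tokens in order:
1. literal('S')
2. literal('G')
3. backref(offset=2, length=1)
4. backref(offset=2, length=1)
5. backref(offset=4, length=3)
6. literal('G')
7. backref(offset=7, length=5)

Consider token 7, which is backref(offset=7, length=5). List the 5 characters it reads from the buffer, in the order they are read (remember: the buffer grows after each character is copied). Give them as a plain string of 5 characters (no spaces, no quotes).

Answer: GSGSG

Derivation:
Token 1: literal('S'). Output: "S"
Token 2: literal('G'). Output: "SG"
Token 3: backref(off=2, len=1). Copied 'S' from pos 0. Output: "SGS"
Token 4: backref(off=2, len=1). Copied 'G' from pos 1. Output: "SGSG"
Token 5: backref(off=4, len=3). Copied 'SGS' from pos 0. Output: "SGSGSGS"
Token 6: literal('G'). Output: "SGSGSGSG"
Token 7: backref(off=7, len=5). Buffer before: "SGSGSGSG" (len 8)
  byte 1: read out[1]='G', append. Buffer now: "SGSGSGSGG"
  byte 2: read out[2]='S', append. Buffer now: "SGSGSGSGGS"
  byte 3: read out[3]='G', append. Buffer now: "SGSGSGSGGSG"
  byte 4: read out[4]='S', append. Buffer now: "SGSGSGSGGSGS"
  byte 5: read out[5]='G', append. Buffer now: "SGSGSGSGGSGSG"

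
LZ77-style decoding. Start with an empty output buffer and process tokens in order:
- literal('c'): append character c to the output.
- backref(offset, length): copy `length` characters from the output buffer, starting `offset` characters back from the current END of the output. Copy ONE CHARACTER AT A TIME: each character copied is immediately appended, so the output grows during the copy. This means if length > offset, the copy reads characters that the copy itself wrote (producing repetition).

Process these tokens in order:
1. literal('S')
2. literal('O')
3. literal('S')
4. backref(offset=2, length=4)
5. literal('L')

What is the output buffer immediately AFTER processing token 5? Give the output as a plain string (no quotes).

Token 1: literal('S'). Output: "S"
Token 2: literal('O'). Output: "SO"
Token 3: literal('S'). Output: "SOS"
Token 4: backref(off=2, len=4) (overlapping!). Copied 'OSOS' from pos 1. Output: "SOSOSOS"
Token 5: literal('L'). Output: "SOSOSOSL"

Answer: SOSOSOSL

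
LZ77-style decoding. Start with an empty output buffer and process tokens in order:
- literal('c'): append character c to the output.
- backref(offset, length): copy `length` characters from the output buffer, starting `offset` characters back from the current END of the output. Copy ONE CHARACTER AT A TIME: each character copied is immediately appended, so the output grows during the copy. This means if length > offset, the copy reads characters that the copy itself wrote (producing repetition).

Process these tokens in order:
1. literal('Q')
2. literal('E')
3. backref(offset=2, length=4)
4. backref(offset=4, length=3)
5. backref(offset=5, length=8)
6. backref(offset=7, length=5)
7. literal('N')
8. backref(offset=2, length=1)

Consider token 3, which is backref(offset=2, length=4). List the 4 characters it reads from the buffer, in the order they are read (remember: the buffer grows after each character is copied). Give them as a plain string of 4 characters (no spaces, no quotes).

Token 1: literal('Q'). Output: "Q"
Token 2: literal('E'). Output: "QE"
Token 3: backref(off=2, len=4). Buffer before: "QE" (len 2)
  byte 1: read out[0]='Q', append. Buffer now: "QEQ"
  byte 2: read out[1]='E', append. Buffer now: "QEQE"
  byte 3: read out[2]='Q', append. Buffer now: "QEQEQ"
  byte 4: read out[3]='E', append. Buffer now: "QEQEQE"

Answer: QEQE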